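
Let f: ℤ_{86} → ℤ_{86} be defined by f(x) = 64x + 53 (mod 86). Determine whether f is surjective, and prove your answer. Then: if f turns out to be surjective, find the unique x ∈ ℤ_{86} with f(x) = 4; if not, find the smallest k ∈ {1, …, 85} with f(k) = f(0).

43

Recall: f is surjective if every y in the codomain equals f(x) for some x in the domain.
Since gcd(64, 86) = 2, we have 64x ≡ 0 (mod 2) for all x, so f(x) ≡ 1 (mod 2).
But 0 ≢ 1 (mod 2), so 0 ∈ ℤ_{86} has no preimage. So f is not surjective.
Since f is not surjective, we find the least positive k with f(k) = f(0): this means 64k ≡ 0 (mod 86), i.e. 86 ∣ 64k. Since gcd(64, 86) = 2, dividing through by 2 this holds exactly when 43 ∣ 32k, and as gcd(32, 43) = 1, exactly when 43 ∣ k.
The smallest positive such k is 43.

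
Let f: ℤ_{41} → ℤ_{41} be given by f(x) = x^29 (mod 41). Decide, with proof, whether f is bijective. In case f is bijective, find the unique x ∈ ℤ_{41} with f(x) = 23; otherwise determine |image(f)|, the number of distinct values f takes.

25

Since 41 is prime, the nonzero elements of ℤ_{41} form a cyclic group of order 40.
As gcd(29, 40) = 1, raising to the 29th power is a bijection on this group: if u^29 ≡ v^29 then (uv^{−1})^29 = 1, and the only element of order dividing gcd(29, 40) = 1 is 1, so u = v.
With f(0) = 0 this makes f injective on all of ℤ_{41}, hence bijective (finite equal-size domain and codomain). In particular f is bijective.
Since f is bijective, we find the preimage of 23. The inverse of x ↦ x^29 on (ℤ_{41})^× is x ↦ x^29, because 29·29 = 841 = 21·40 + 1 ≡ 1 (mod 40) and x^{40} = 1 for x ≠ 0 (Fermat). So f⁻¹(23) = 23^29 mod 41.
Repeated squaring mod 41: 23^1 ≡ 23, 23^2 ≡ 23² = 529 ≡ 37, 23^4 ≡ 37² = 1369 ≡ 16, 23^8 ≡ 16² = 256 ≡ 10, 23^16 ≡ 10² = 100 ≡ 18. Since 29 = 16 + 8 + 4 + 1, 23^29 ≡ 18·10·16·23: 18·10 = 180 ≡ 16, then 16·16 = 256 ≡ 10, then 10·23 = 230 ≡ 25. So 23^29 ≡ 25 (mod 41).
Hence f⁻¹(23) = 25.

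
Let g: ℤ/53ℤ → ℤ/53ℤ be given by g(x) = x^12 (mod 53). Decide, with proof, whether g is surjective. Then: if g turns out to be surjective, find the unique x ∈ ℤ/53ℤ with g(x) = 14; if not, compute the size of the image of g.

g(2): Repeated squaring mod 53: 2^1 ≡ 2, 2^2 ≡ 2² = 4, 2^4 ≡ 4² = 16, 2^8 ≡ 16² = 256 ≡ 44. Since 12 = 8 + 4, 2^12 ≡ 44·16: 44·16 = 704 ≡ 15. So 2^12 ≡ 15 (mod 53).
g(7): Repeated squaring mod 53: 7^1 ≡ 7, 7^2 ≡ 7² = 49, 7^4 ≡ 49² = 2401 ≡ 16, 7^8 ≡ 16² = 256 ≡ 44. Since 12 = 8 + 4, 7^12 ≡ 44·16: 44·16 = 704 ≡ 15. So 7^12 ≡ 15 (mod 53).
So g(2) = g(7) = 15 while 2 ≠ 7, therefore g is not injective.
A non-injective map from the 53-element set ℤ/53ℤ to itself takes at most 52 distinct values, so it cannot be surjective. Thus g is not surjective.
Since g is not surjective, we determine |image(g)|. Computing x^12 mod 53 for each x (by repeated squaring, reducing mod 53 at every step), the values g(0), g(1), …, g(52) are: 0, 1, 15, 10, 13, 47, 44, 15, 36, 47, 16, 24, 24, 49, 13, 46, 10, 28, 16, 49, 28, 44, 42, 1, 42, 36, 46, 46, 36, 42, 1, 42, 44, 28, 49, 16, 28, 10, 46, 13, 49, 24, 24, 16, 47, 36, 15, 44, 47, 13, 10, 15, 1.
The distinct values are {0, 1, 10, 13, 15, 16, 24, 28, 36, 42, 44, 46, 47, 49}; there are 14 of them.

14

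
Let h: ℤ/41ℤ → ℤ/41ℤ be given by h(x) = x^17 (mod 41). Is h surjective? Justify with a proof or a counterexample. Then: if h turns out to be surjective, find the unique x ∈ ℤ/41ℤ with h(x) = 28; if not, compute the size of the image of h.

11

Since 41 is prime, the nonzero elements of ℤ/41ℤ form a cyclic group of order 40.
As gcd(17, 40) = 1, raising to the 17th power is a bijection on this group: if x_1^17 ≡ x_2^17 then (x_1x_2^{−1})^17 = 1, and the only element of order dividing gcd(17, 40) = 1 is 1, so x_1 = x_2.
With h(0) = 0 this makes h injective on all of ℤ/41ℤ, hence bijective (finite equal-size domain and codomain). In particular h is surjective.
Since h is surjective, we find the preimage of 28. The inverse of x ↦ x^17 on (ℤ/41ℤ)^× is x ↦ x^33, because 17·33 = 561 = 14·40 + 1 ≡ 1 (mod 40) and x^{40} = 1 for x ≠ 0 (Fermat). So h⁻¹(28) = 28^33 mod 41.
Repeated squaring mod 41: 28^1 ≡ 28, 28^2 ≡ 28² = 784 ≡ 5, 28^4 ≡ 5² = 25, 28^8 ≡ 25² = 625 ≡ 10, 28^16 ≡ 10² = 100 ≡ 18, 28^32 ≡ 18² = 324 ≡ 37. Since 33 = 32 + 1, 28^33 ≡ 37·28: 37·28 = 1036 ≡ 11. So 28^33 ≡ 11 (mod 41).
Hence h⁻¹(28) = 11.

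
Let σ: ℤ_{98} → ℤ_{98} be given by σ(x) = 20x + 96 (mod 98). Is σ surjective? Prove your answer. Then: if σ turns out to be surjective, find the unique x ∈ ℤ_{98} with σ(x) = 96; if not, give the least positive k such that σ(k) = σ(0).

By definition, surjectivity means every element of the codomain has a preimage under σ.
Since gcd(20, 98) = 2, we have 20x ≡ 0 (mod 2) for all x, so σ(x) ≡ 0 (mod 2).
But 1 ≢ 0 (mod 2), so 1 ∈ ℤ_{98} has no preimage. Thus σ is not surjective.
Since σ is not surjective, we find the least positive k with σ(k) = σ(0): this means 20k ≡ 0 (mod 98), i.e. 98 ∣ 20k. Since gcd(20, 98) = 2, dividing through by 2 this holds exactly when 49 ∣ 10k, and as gcd(10, 49) = 1, exactly when 49 ∣ k.
The smallest positive such k is 49.

49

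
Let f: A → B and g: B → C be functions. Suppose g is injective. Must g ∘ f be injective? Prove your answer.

No. Take A = {1, 2}, B = C = {1, 2, 3, 4}, f(1) = f(2) = 1, and g = identity (injective).
Then (g ∘ f)(1) = (g ∘ f)(2) = 1 with 1 ≠ 2, so g ∘ f is not injective.

not injective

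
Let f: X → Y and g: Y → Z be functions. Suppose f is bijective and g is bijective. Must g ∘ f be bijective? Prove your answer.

Injectivity: if g(f(u)) = g(f(v)) then f(u) = f(v) (g injective) so u = v (f injective).
Surjectivity: for c ∈ Z pick b with g(b) = c, then a with f(a) = b; then (g ∘ f)(a) = c.
Hence g ∘ f is bijective.

bijective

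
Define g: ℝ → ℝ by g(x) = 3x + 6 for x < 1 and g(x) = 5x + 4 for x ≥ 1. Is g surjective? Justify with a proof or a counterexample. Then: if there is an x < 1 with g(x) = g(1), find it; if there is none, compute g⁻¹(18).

14/5

Both pieces are strictly increasing (slopes 3 and 5), so each is injective on its own interval.
The left piece maps (−∞, 1) onto (−∞, 9); the right piece maps [1, ∞) onto [9, ∞).
These images together cover ℝ, so g is surjective.
Because the two images are disjoint, no x < 1 has g(x) = g(1), so we compute g⁻¹(18): 18 lies in [9, ∞), so solve 5x + 4 = 18: x = (18 − 4)/5 = 14/5.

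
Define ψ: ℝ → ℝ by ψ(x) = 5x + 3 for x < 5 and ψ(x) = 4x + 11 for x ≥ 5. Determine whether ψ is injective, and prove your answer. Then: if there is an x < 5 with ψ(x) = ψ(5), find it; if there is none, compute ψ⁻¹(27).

24/5

Both pieces are strictly increasing (slopes 5 and 4), so each is injective on its own interval.
The left piece maps (−∞, 5) onto (−∞, 28); the right piece maps [5, ∞) onto [31, ∞).
These images are disjoint, so no value is attained by both pieces. Thus ψ is injective.
Because the two images are disjoint, no x < 5 has ψ(x) = ψ(5), so we compute ψ⁻¹(27): 27 lies in (−∞, 28), so solve 5x + 3 = 27: x = (27 − 3)/5 = 24/5.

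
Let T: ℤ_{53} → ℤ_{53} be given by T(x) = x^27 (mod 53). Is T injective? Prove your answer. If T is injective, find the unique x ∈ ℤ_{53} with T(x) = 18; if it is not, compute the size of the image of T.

Since 53 is prime, the nonzero elements of ℤ_{53} form a cyclic group of order 52.
As gcd(27, 52) = 1, raising to the 27th power is a bijection on this group: if x_1^27 ≡ x_2^27 then (x_1x_2^{−1})^27 = 1, and the only element of order dividing gcd(27, 52) = 1 is 1, so x_1 = x_2.
With T(0) = 0 this makes T injective on all of ℤ_{53}, hence bijective (finite equal-size domain and codomain). In particular T is injective.
Since T is injective, we find the preimage of 18. The inverse of x ↦ x^27 on (ℤ_{53})^× is x ↦ x^27, because 27·27 = 729 = 14·52 + 1 ≡ 1 (mod 52) and x^{52} = 1 for x ≠ 0 (Fermat). So T⁻¹(18) = 18^27 mod 53.
Repeated squaring mod 53: 18^1 ≡ 18, 18^2 ≡ 18² = 324 ≡ 6, 18^4 ≡ 6² = 36, 18^8 ≡ 36² = 1296 ≡ 24, 18^16 ≡ 24² = 576 ≡ 46. Since 27 = 16 + 8 + 2 + 1, 18^27 ≡ 46·24·6·18: 46·24 = 1104 ≡ 44, then 44·6 = 264 ≡ 52, then 52·18 = 936 ≡ 35. So 18^27 ≡ 35 (mod 53).
Hence T⁻¹(18) = 35.

35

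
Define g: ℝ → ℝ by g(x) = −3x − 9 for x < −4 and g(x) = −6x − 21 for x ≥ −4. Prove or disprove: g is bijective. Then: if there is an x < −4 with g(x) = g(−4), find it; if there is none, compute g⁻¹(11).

-20/3

Both pieces are strictly decreasing (slopes −3 and −6), so each is injective on its own interval.
The left piece maps (−∞, −4) onto (3, ∞); the right piece maps [−4, ∞) onto (−∞, 3].
Since 3 = 3, the images partition ℝ: g is injective and surjective, hence bijective.
Because the two images are disjoint, no x < −4 has g(x) = g(−4), so we compute g⁻¹(11): 11 lies in (3, ∞), so solve −3x − 9 = 11: x = (11 + 9)/(−3) = −20/3.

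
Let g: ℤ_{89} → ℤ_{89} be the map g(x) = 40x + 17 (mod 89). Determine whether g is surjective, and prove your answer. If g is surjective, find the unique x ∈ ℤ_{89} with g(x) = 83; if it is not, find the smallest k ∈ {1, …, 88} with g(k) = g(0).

By definition, surjectivity means every element of the codomain has a preimage under g.
Since gcd(40, 89) = 1, 40 is invertible modulo 89. Euclid's algorithm: 89 = 2·40 + 9, 40 = 4·9 + 4, 9 = 2·4 + 1; back-substituting gives 1 = 69·40 − 31·89, so 40⁻¹ ≡ 69 (mod 89).
For any y ∈ ℤ_{89}, x = 69(y − 17) mod 89 satisfies g(x) = 40·69(y − 17) + 17 ≡ y (since 40·69 ≡ 1 mod 89). So every y has a preimage.
So g is surjective.
Since g is surjective, we compute g⁻¹(83): solve 40x + 17 ≡ 83 (mod 89), i.e. 40x ≡ 66 (mod 89).
Multiplying by 40⁻¹ = 69 gives x ≡ 69·66 = 4554 = 51·89 + 15 ≡ 15 (mod 89).
Check: g(15) = 40·15 + 17 = 617 = 6·89 + 83 ≡ 83 (mod 89).

15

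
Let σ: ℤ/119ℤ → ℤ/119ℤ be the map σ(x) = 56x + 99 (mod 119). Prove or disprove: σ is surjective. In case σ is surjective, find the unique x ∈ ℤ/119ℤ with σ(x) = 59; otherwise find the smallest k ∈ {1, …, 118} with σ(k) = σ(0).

Since gcd(56, 119) = 7, we have 56x ≡ 0 (mod 7) for all x, so σ(x) ≡ 1 (mod 7).
But 0 ≢ 1 (mod 7), so 0 ∈ ℤ/119ℤ has no preimage. Hence σ is not surjective.
Since σ is not surjective, we find the least positive k with σ(k) = σ(0): this means 56k ≡ 0 (mod 119), i.e. 119 ∣ 56k. Since gcd(56, 119) = 7, dividing through by 7 this holds exactly when 17 ∣ 8k, and as gcd(8, 17) = 1, exactly when 17 ∣ k.
The smallest positive such k is 17.

17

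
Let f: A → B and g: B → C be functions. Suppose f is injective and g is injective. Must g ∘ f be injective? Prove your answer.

injective

Suppose (g ∘ f)(a) = (g ∘ f)(b), i.e. g(f(a)) = g(f(b)).
Since g is injective, f(a) = f(b). Since f is injective, a = b. Therefore g ∘ f is injective.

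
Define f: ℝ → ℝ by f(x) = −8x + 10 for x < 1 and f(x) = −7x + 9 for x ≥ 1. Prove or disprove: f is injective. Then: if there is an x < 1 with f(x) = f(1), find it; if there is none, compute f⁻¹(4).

Both pieces are strictly decreasing (slopes −8 and −7), so each is injective on its own interval.
The left piece maps (−∞, 1) onto (2, ∞); the right piece maps [1, ∞) onto (−∞, 2].
These images are disjoint, so no value is attained by both pieces. Therefore f is injective.
Because the two images are disjoint, no x < 1 has f(x) = f(1), so we compute f⁻¹(4): 4 lies in (2, ∞), so solve −8x + 10 = 4: x = (4 − 10)/(−8) = 3/4.

3/4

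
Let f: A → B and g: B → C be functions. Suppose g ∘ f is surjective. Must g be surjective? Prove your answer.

surjective

Let c ∈ C. Since g ∘ f is surjective, some a ∈ A has g(f(a)) = c. Then b = f(a) ∈ B satisfies g(b) = c. So g is surjective.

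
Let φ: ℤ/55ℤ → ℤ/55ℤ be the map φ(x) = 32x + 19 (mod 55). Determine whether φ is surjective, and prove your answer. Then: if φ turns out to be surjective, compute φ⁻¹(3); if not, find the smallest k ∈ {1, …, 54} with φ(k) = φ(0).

27

Recall that φ is surjective if every y in the codomain equals φ(x) for some x in the domain.
Since gcd(32, 55) = 1, 32 is invertible modulo 55. Euclid's algorithm: 55 = 1·32 + 23, 32 = 1·23 + 9, 23 = 2·9 + 5, 9 = 1·5 + 4, 5 = 1·4 + 1; back-substituting gives 1 = 43·32 − 25·55, so 32⁻¹ ≡ 43 (mod 55).
Then y ↦ 43(y − 19) is a two-sided inverse to φ, so every y ∈ ℤ/55ℤ has a preimage.
Hence φ is surjective.
Since φ is surjective, we find φ⁻¹(3): we need 32x ≡ 3 − 19 ≡ 39 (mod 55). Using 32⁻¹ = 43: x ≡ 43·39 = 1677 = 30·55 + 27, so x = 27.
Check: φ(27) = 32·27 + 19 = 883 = 16·55 + 3 ≡ 3 (mod 55).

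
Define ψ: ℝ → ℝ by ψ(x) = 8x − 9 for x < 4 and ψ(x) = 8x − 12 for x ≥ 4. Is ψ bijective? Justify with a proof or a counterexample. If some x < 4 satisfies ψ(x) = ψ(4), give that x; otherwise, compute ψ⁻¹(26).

29/8

Both pieces are strictly increasing (slopes 8 and 8), so each is injective on its own interval.
The left piece maps (−∞, 4) onto (−∞, 23); the right piece maps [4, ∞) onto [20, ∞).
These images overlap. In particular ψ(4) = 20 (right piece), and solving 8x − 9 = 20 on the left piece gives x = 29/8 < 4.
So ψ(29/8) = ψ(4) with 29/8 ≠ 4, and ψ is not injective, hence not bijective. This x = 29/8 is the requested value below 4.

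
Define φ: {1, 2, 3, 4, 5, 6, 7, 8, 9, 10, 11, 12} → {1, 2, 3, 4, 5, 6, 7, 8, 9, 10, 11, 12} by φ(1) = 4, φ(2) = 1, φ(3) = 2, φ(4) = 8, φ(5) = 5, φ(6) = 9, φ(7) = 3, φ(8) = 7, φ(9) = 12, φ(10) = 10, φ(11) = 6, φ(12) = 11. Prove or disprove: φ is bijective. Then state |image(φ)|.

12

The values 4, 1, 2, 8, 5, 9, 3, 7, 12, 10, 6, 11 are a permutation of {1, 2, 3, 4, 5, 6, 7, 8, 9, 10, 11, 12}: each element appears exactly once.
So φ is injective and surjective, hence bijective.
The image of φ is {1, 2, 3, 4, 5, 6, 7, 8, 9, 10, 11, 12}, which has 12 elements.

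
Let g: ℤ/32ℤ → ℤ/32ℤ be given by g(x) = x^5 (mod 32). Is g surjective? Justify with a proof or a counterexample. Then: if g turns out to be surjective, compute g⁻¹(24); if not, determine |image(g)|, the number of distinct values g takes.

17

g(0) = 0^5 = 0.
g(2): Repeated squaring mod 32: 2^1 ≡ 2, 2^2 ≡ 2² = 4, 2^4 ≡ 4² = 16. Since 5 = 4 + 1, 2^5 ≡ 16·2: 16·2 = 32 ≡ 0. So 2^5 ≡ 0 (mod 32).
So g(0) = g(2) = 0 while 0 ≠ 2, thus g is not injective.
A non-injective map from the 32-element set ℤ/32ℤ to itself takes at most 31 distinct values, so it cannot be surjective. Therefore g is not surjective.
Since g is not surjective, we determine |image(g)|. Computing x^5 mod 32 for each x (by repeated squaring, reducing mod 32 at every step), the values g(0), g(1), …, g(31) are: 0, 1, 0, 19, 0, 21, 0, 7, 0, 9, 0, 27, 0, 29, 0, 15, 0, 17, 0, 3, 0, 5, 0, 23, 0, 25, 0, 11, 0, 13, 0, 31.
The distinct values are {0, 1, 3, 5, 7, 9, 11, 13, 15, 17, 19, 21, 23, 25, 27, 29, 31}; there are 17 of them.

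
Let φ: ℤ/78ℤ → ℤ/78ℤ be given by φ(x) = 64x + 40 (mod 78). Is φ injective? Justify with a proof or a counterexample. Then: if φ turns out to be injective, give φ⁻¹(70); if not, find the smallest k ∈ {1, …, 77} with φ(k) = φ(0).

Recall: injectivity means: for all a, b in the domain, φ(a) = φ(b) implies a = b.
We have gcd(64, 78) = 2 > 1. Taking a = 0 and b = 39: φ(0) = 40 and φ(39) = 64·39 + 40 = 2536 ≡ 40 (mod 78).
So φ(0) = φ(39) while 0 ≠ 39, therefore φ is not injective.
Since φ is not injective, we find the least positive k with φ(k) = φ(0): this means 64k ≡ 0 (mod 78), i.e. 78 ∣ 64k. Since gcd(64, 78) = 2, dividing through by 2 this holds exactly when 39 ∣ 32k, and as gcd(32, 39) = 1, exactly when 39 ∣ k.
The smallest positive such k is 39.

39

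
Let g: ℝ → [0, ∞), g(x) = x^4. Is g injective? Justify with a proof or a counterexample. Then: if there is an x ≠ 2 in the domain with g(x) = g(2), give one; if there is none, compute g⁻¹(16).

g(2) = 16 = (−2)^4 = g(−2) (since 4 is even), with 2 ≠ −2. So g is not injective.
For the follow-up, such an x exists: taking x = −2 ∈ ℝ gives g(−2) = 16 = g(2) with −2 ≠ 2.

-2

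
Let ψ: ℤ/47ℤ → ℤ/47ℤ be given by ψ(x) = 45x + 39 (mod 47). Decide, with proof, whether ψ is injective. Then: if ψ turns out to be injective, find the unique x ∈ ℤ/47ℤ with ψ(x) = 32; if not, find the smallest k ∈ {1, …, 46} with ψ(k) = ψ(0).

By definition, ψ is injective when ψ(a) = ψ(b) forces a = b.
If ψ(a) = ψ(b), then 45a ≡ 45b (mod 47). Because gcd(45, 47) = 1, we may cancel 45 to get a ≡ b (mod 47).
Hence ψ is injective.
We now compute 45⁻¹ mod 47 explicitly. Euclid's algorithm: 47 = 1·45 + 2, 45 = 22·2 + 1; back-substituting gives 1 = 23·45 − 22·47, so 45⁻¹ ≡ 23 (mod 47).
Since ψ is injective, we compute ψ⁻¹(32): solve 45x + 39 ≡ 32 (mod 47), i.e. 45x ≡ 40 (mod 47).
Multiplying by 45⁻¹ = 23 gives x ≡ 23·40 = 920 = 19·47 + 27 ≡ 27 (mod 47).
Check: ψ(27) = 45·27 + 39 = 1254 = 26·47 + 32 ≡ 32 (mod 47).

27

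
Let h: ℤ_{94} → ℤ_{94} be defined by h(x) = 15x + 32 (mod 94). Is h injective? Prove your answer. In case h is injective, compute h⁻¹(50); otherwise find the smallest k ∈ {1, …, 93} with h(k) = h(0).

20

By definition, h is injective if h(x_1) = h(x_2) implies x_1 = x_2.
Suppose h(x_1) = h(x_2) in ℤ_{94}. Then 15x_1 + 32 ≡ 15x_2 + 32 (mod 94), hence 15(x_1 − x_2) ≡ 0 (mod 94).
Since gcd(15, 94) = 1, 15 is invertible modulo 94, thus x_1 − x_2 ≡ 0 (mod 94), i.e. x_1 = x_2.
Thus h is injective.
We now compute 15⁻¹ mod 94 explicitly. Euclid's algorithm: 94 = 6·15 + 4, 15 = 3·4 + 3, 4 = 1·3 + 1; back-substituting gives 1 = 69·15 − 11·94, so 15⁻¹ ≡ 69 (mod 94).
Since h is injective, we compute h⁻¹(50): solve 15x + 32 ≡ 50 (mod 94), i.e. 15x ≡ 18 (mod 94).
Multiplying by 15⁻¹ = 69 gives x ≡ 69·18 = 1242 = 13·94 + 20 ≡ 20 (mod 94).
Check: h(20) = 15·20 + 32 = 332 = 3·94 + 50 ≡ 50 (mod 94).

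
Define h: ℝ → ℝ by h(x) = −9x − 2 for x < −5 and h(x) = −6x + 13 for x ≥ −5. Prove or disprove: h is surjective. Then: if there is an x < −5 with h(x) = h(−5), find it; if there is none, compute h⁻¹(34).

Both pieces are strictly decreasing (slopes −9 and −6), so each is injective on its own interval.
The left piece maps (−∞, −5) onto (43, ∞); the right piece maps [−5, ∞) onto (−∞, 43].
These images together cover ℝ, so h is surjective.
Because the two images are disjoint, no x < −5 has h(x) = h(−5), so we compute h⁻¹(34): 34 lies in (−∞, 43], so solve −6x + 13 = 34: x = (34 − 13)/(−6) = −7/2.

-7/2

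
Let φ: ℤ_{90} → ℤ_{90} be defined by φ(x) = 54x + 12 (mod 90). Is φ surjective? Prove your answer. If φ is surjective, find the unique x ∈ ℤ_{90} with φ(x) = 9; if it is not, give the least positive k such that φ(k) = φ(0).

Recall that surjectivity means every element of the codomain has a preimage under φ.
Since gcd(54, 90) = 18, we have 54x ≡ 0 (mod 18) for all x, so φ(x) ≡ 12 (mod 18).
But 0 ≢ 12 (mod 18), so 0 ∈ ℤ_{90} has no preimage. Hence φ is not surjective.
Since φ is not surjective, we find the least positive k with φ(k) = φ(0): this means 54k ≡ 0 (mod 90), i.e. 90 ∣ 54k. Since gcd(54, 90) = 18, dividing through by 18 this holds exactly when 5 ∣ 3k, and as gcd(3, 5) = 1, exactly when 5 ∣ k.
The smallest positive such k is 5.

5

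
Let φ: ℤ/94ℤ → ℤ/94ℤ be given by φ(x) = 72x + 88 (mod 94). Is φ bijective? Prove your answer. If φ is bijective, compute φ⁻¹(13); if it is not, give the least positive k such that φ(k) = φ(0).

47

We have gcd(72, 94) = 2 > 1. Taking x_1 = 0 and x_2 = 47: φ(0) = 88 and φ(47) = 72·47 + 88 = 3472 ≡ 88 (mod 94).
So φ(0) = φ(47) while 0 ≠ 47, so φ is not injective, hence not bijective.
Since φ is not bijective, we find the least positive k with φ(k) = φ(0): this means 72k ≡ 0 (mod 94), i.e. 94 ∣ 72k. Since gcd(72, 94) = 2, dividing through by 2 this holds exactly when 47 ∣ 36k, and as gcd(36, 47) = 1, exactly when 47 ∣ k.
The smallest positive such k is 47.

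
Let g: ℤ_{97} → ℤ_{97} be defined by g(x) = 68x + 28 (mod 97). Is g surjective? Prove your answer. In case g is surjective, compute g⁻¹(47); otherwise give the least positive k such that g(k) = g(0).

By definition, surjectivity means every element of the codomain has a preimage under g.
Since gcd(68, 97) = 1, 68 is invertible modulo 97. Euclid's algorithm: 97 = 1·68 + 29, 68 = 2·29 + 10, 29 = 2·10 + 9, 10 = 1·9 + 1; back-substituting gives 1 = 10·68 − 7·97, so 68⁻¹ ≡ 10 (mod 97).
Then y ↦ 10(y − 28) is a two-sided inverse to g, so every y ∈ ℤ_{97} has a preimage.
Thus g is surjective.
Since g is surjective, we find g⁻¹(47): we need 68x ≡ 47 − 28 ≡ 19 (mod 97). Using 68⁻¹ = 10: x ≡ 10·19 = 190 = 1·97 + 93, so x = 93.
Check: g(93) = 68·93 + 28 = 6352 = 65·97 + 47 ≡ 47 (mod 97).

93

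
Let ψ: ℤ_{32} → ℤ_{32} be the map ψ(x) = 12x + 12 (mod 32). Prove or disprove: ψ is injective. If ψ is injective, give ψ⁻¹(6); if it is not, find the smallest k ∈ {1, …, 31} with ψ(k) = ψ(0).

Recall that ψ is injective if ψ(s) = ψ(t) implies s = t.
We have gcd(12, 32) = 4 > 1. Taking s = 0 and t = 8: ψ(0) = 12 and ψ(8) = 12·8 + 12 = 108 ≡ 12 (mod 32).
So ψ(0) = ψ(8) while 0 ≠ 8, hence ψ is not injective.
Since ψ is not injective, we find the least positive k with ψ(k) = ψ(0): this means 12k ≡ 0 (mod 32), i.e. 32 ∣ 12k. Since gcd(12, 32) = 4, dividing through by 4 this holds exactly when 8 ∣ 3k, and as gcd(3, 8) = 1, exactly when 8 ∣ k.
The smallest positive such k is 8.

8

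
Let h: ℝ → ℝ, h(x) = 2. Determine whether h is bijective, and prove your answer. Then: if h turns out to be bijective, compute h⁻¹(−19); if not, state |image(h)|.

1

Recall that injectivity means: for all a, b in the domain, h(a) = h(b) implies a = b.
h(0) = 2 = h(1) with 0 ≠ 1, so h is not injective, hence not bijective.
Since h is not bijective, we state |image(h)|: the image of h is {2}, which has 1 element.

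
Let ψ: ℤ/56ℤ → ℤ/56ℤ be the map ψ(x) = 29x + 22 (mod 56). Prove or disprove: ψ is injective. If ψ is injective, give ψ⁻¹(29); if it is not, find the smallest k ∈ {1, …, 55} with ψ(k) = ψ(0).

By definition, ψ is injective when ψ(u) = ψ(v) forces u = v.
Suppose ψ(u) = ψ(v) in ℤ/56ℤ. Then 29u + 22 ≡ 29v + 22 (mod 56), therefore 29(u − v) ≡ 0 (mod 56).
Since gcd(29, 56) = 1, 29 is invertible modulo 56, hence u − v ≡ 0 (mod 56), i.e. u = v.
Therefore ψ is injective.
We now compute 29⁻¹ mod 56 explicitly. Euclid's algorithm: 56 = 1·29 + 27, 29 = 1·27 + 2, 27 = 13·2 + 1; back-substituting gives 1 = 29·29 − 15·56, so 29⁻¹ ≡ 29 (mod 56).
Since ψ is injective, we find ψ⁻¹(29): we need 29x ≡ 29 − 22 ≡ 7 (mod 56). Using 29⁻¹ = 29: x ≡ 29·7 = 203 = 3·56 + 35, so x = 35.
Check: ψ(35) = 29·35 + 22 = 1037 = 18·56 + 29 ≡ 29 (mod 56).

35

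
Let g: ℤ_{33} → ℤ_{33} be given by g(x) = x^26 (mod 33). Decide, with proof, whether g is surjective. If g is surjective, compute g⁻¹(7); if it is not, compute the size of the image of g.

g(4): Repeated squaring mod 33: 4^1 ≡ 4, 4^2 ≡ 4² = 16, 4^4 ≡ 16² = 256 ≡ 25, 4^8 ≡ 25² = 625 ≡ 31, 4^16 ≡ 31² = 961 ≡ 4. Since 26 = 16 + 8 + 2, 4^26 ≡ 4·31·16: 4·31 = 124 ≡ 25, then 25·16 = 400 ≡ 4. So 4^26 ≡ 4 (mod 33).
g(7): Repeated squaring mod 33: 7^1 ≡ 7, 7^2 ≡ 7² = 49 ≡ 16, 7^4 ≡ 16² = 256 ≡ 25, 7^8 ≡ 25² = 625 ≡ 31, 7^16 ≡ 31² = 961 ≡ 4. Since 26 = 16 + 8 + 2, 7^26 ≡ 4·31·16: 4·31 = 124 ≡ 25, then 25·16 = 400 ≡ 4. So 7^26 ≡ 4 (mod 33).
So g(4) = g(7) = 4 while 4 ≠ 7, thus g is not injective.
A non-injective map from the 33-element set ℤ_{33} to itself takes at most 32 distinct values, so it cannot be surjective. So g is not surjective.
Since g is not surjective, we determine |image(g)|. Computing x^26 mod 33 for each x (by repeated squaring, reducing mod 33 at every step), the values g(0), g(1), …, g(32) are: 0, 1, 31, 3, 4, 16, 27, 4, 25, 9, 1, 22, 12, 31, 25, 15, 16, 16, 15, 25, 31, 12, 22, 1, 9, 25, 4, 27, 16, 4, 3, 31, 1.
The distinct values are {0, 1, 3, 4, 9, 12, 15, 16, 22, 25, 27, 31}; there are 12 of them.

12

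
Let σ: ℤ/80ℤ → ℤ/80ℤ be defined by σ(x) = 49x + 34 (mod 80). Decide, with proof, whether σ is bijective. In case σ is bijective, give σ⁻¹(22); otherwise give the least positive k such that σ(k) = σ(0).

52

Suppose σ(a) = σ(b) in ℤ/80ℤ. Then 49a + 34 ≡ 49b + 34 (mod 80), hence 49(a − b) ≡ 0 (mod 80).
Since gcd(49, 80) = 1, 49 is invertible modulo 80, thus a − b ≡ 0 (mod 80), i.e. a = b.
We now compute 49⁻¹ mod 80 explicitly. Euclid's algorithm: 80 = 1·49 + 31, 49 = 1·31 + 18, 31 = 1·18 + 13, 18 = 1·13 + 5, 13 = 2·5 + 3, 5 = 1·3 + 2, 3 = 1·2 + 1; back-substituting gives 1 = 49·49 − 30·80, so 49⁻¹ ≡ 49 (mod 80).
Then y ↦ 49(y − 34) is a two-sided inverse to σ, so every y ∈ ℤ/80ℤ has a preimage.
Hence σ is bijective.
Since σ is bijective, we find σ⁻¹(22): we need 49x ≡ 22 − 34 ≡ 68 (mod 80). Using 49⁻¹ = 49: x ≡ 49·68 = 3332 = 41·80 + 52, so x = 52.
Check: σ(52) = 49·52 + 34 = 2582 = 32·80 + 22 ≡ 22 (mod 80).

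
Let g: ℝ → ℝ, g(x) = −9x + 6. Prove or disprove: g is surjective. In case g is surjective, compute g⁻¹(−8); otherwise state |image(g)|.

14/9

Recall: g is surjective if every y in the codomain equals g(x) for some x in the domain.
For any y ∈ ℝ, x = (y − 6)/(−9) satisfies g(x) = y.
So g is surjective.
Since g is surjective, we compute g⁻¹(−8) = (−8 − 6)/(−9) = 14/9.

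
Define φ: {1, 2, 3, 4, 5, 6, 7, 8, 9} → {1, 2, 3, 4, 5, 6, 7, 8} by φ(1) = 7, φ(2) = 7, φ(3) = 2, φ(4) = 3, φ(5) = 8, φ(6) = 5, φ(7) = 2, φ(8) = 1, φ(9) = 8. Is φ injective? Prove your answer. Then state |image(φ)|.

6

φ(1) = 7 = φ(2) with 1 ≠ 2, so φ is not injective.
The image of φ is {1, 2, 3, 5, 7, 8}, which has 6 elements.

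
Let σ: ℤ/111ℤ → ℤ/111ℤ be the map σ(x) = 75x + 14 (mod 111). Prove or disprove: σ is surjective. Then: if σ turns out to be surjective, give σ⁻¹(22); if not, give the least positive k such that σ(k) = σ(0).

37

Recall: σ is surjective if every y in the codomain equals σ(x) for some x in the domain.
Since gcd(75, 111) = 3, we have 75x ≡ 0 (mod 3) for all x, so σ(x) ≡ 2 (mod 3).
But 0 ≢ 2 (mod 3), so 0 ∈ ℤ/111ℤ has no preimage. Hence σ is not surjective.
Since σ is not surjective, we find the least positive k with σ(k) = σ(0): this means 75k ≡ 0 (mod 111), i.e. 111 ∣ 75k. Since gcd(75, 111) = 3, dividing through by 3 this holds exactly when 37 ∣ 25k, and as gcd(25, 37) = 1, exactly when 37 ∣ k.
The smallest positive such k is 37.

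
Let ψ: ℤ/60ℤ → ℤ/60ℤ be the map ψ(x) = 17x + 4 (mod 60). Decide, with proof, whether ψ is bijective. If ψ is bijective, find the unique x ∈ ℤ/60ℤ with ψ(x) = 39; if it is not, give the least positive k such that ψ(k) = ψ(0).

55

If ψ(x_1) = ψ(x_2), then 17x_1 ≡ 17x_2 (mod 60). Because gcd(17, 60) = 1, we may cancel 17 to get x_1 ≡ x_2 (mod 60).
We now compute 17⁻¹ mod 60 explicitly. Euclid's algorithm: 60 = 3·17 + 9, 17 = 1·9 + 8, 9 = 1·8 + 1; back-substituting gives 1 = 53·17 − 15·60, so 17⁻¹ ≡ 53 (mod 60).
For any y ∈ ℤ/60ℤ, x = 53(y − 4) mod 60 satisfies ψ(x) = 17·53(y − 4) + 4 ≡ y (since 17·53 ≡ 1 mod 60). So every y has a preimage.
Thus ψ is bijective.
Since ψ is bijective, we find ψ⁻¹(39): we need 17x ≡ 39 − 4 ≡ 35 (mod 60). Using 17⁻¹ = 53: x ≡ 53·35 = 1855 = 30·60 + 55, so x = 55.
Check: ψ(55) = 17·55 + 4 = 939 = 15·60 + 39 ≡ 39 (mod 60).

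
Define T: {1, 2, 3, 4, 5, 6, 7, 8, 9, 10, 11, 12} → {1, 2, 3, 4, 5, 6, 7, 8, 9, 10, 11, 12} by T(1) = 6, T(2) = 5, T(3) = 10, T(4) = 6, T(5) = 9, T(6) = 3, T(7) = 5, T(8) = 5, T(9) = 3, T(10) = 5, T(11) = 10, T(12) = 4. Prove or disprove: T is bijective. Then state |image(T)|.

T(1) = 6 = T(4) with 1 ≠ 4, so T is not injective, hence not bijective.
The image of T is {3, 4, 5, 6, 9, 10}, which has 6 elements.

6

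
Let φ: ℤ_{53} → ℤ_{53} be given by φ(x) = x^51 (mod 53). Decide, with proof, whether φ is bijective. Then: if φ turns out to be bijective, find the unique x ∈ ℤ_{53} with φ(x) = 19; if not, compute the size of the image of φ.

14

Since 53 is prime, the nonzero elements of ℤ_{53} form a cyclic group of order 52.
As gcd(51, 52) = 1, raising to the 51st power is a bijection on this group: if a^51 ≡ b^51 then (ab^{−1})^51 = 1, and the only element of order dividing gcd(51, 52) = 1 is 1, so a = b.
With φ(0) = 0 this makes φ injective on all of ℤ_{53}, hence bijective (finite equal-size domain and codomain). In particular φ is bijective.
Since φ is bijective, we find the preimage of 19. The inverse of x ↦ x^51 on (ℤ_{53})^× is x ↦ x^51, because 51·51 = 2601 = 50·52 + 1 ≡ 1 (mod 52) and x^{52} = 1 for x ≠ 0 (Fermat). So φ⁻¹(19) = 19^51 mod 53.
Repeated squaring mod 53: 19^1 ≡ 19, 19^2 ≡ 19² = 361 ≡ 43, 19^4 ≡ 43² = 1849 ≡ 47, 19^8 ≡ 47² = 2209 ≡ 36, 19^16 ≡ 36² = 1296 ≡ 24, 19^32 ≡ 24² = 576 ≡ 46. Since 51 = 32 + 16 + 2 + 1, 19^51 ≡ 46·24·43·19: 46·24 = 1104 ≡ 44, then 44·43 = 1892 ≡ 37, then 37·19 = 703 ≡ 14. So 19^51 ≡ 14 (mod 53).
Hence φ⁻¹(19) = 14.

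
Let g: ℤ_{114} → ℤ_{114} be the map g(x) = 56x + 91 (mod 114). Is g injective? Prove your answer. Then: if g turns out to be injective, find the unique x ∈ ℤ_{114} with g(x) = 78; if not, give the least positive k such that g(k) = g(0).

57

Recall: injectivity means: for all x_1, x_2 in the domain, g(x_1) = g(x_2) implies x_1 = x_2.
We have gcd(56, 114) = 2 > 1. Taking x_1 = 0 and x_2 = 57: g(0) = 91 and g(57) = 56·57 + 91 = 3283 ≡ 91 (mod 114).
So g(0) = g(57) while 0 ≠ 57, so g is not injective.
Since g is not injective, we find the least positive k with g(k) = g(0): this means 56k ≡ 0 (mod 114), i.e. 114 ∣ 56k. Since gcd(56, 114) = 2, dividing through by 2 this holds exactly when 57 ∣ 28k, and as gcd(28, 57) = 1, exactly when 57 ∣ k.
The smallest positive such k is 57.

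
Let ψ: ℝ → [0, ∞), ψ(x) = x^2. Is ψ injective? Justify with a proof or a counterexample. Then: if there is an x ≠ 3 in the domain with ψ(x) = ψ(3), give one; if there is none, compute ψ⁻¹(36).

-3

ψ(3) = 9 = (−3)^2 = ψ(−3) (since 2 is even), with 3 ≠ −3. So ψ is not injective.
For the follow-up, such an x exists: taking x = −3 ∈ ℝ gives ψ(−3) = 9 = ψ(3) with −3 ≠ 3.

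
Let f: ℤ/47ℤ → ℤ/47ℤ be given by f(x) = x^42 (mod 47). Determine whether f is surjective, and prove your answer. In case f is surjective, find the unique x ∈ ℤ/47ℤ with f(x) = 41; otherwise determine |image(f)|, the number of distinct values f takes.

24

f(23): Repeated squaring mod 47: 23^1 ≡ 23, 23^2 ≡ 23² = 529 ≡ 12, 23^4 ≡ 12² = 144 ≡ 3, 23^8 ≡ 3² = 9, 23^16 ≡ 9² = 81 ≡ 34, 23^32 ≡ 34² = 1156 ≡ 28. Since 42 = 32 + 8 + 2, 23^42 ≡ 28·9·12: 28·9 = 252 ≡ 17, then 17·12 = 204 ≡ 16. So 23^42 ≡ 16 (mod 47).
f(24): Repeated squaring mod 47: 24^1 ≡ 24, 24^2 ≡ 24² = 576 ≡ 12, 24^4 ≡ 12² = 144 ≡ 3, 24^8 ≡ 3² = 9, 24^16 ≡ 9² = 81 ≡ 34, 24^32 ≡ 34² = 1156 ≡ 28. Since 42 = 32 + 8 + 2, 24^42 ≡ 28·9·12: 28·9 = 252 ≡ 17, then 17·12 = 204 ≡ 16. So 24^42 ≡ 16 (mod 47).
So f(23) = f(24) = 16 while 23 ≠ 24, hence f is not injective.
A non-injective map from the 47-element set ℤ/47ℤ to itself takes at most 46 distinct values, so it cannot be surjective. Hence f is not surjective.
Since f is not surjective, we determine |image(f)|. Computing x^42 mod 47 for each x (by repeated squaring, reducing mod 47 at every step), the values f(0), f(1), …, f(46) are: 0, 1, 3, 18, 9, 37, 7, 12, 27, 42, 17, 2, 21, 25, 36, 8, 34, 24, 32, 14, 4, 28, 6, 16, 16, 6, 28, 4, 14, 32, 24, 34, 8, 36, 25, 21, 2, 17, 42, 27, 12, 7, 37, 9, 18, 3, 1.
The distinct values are {0, 1, 2, 3, 4, 6, 7, 8, 9, 12, 14, 16, 17, 18, 21, 24, 25, 27, 28, 32, 34, 36, 37, 42}; there are 24 of them.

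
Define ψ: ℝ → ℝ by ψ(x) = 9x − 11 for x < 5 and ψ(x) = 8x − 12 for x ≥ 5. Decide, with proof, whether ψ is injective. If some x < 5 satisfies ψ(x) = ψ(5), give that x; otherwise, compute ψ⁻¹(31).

Both pieces are strictly increasing (slopes 9 and 8), so each is injective on its own interval.
The left piece maps (−∞, 5) onto (−∞, 34); the right piece maps [5, ∞) onto [28, ∞).
These images overlap. In particular ψ(5) = 28 (right piece), and solving 9x − 11 = 28 on the left piece gives x = 13/3 < 5.
So ψ(13/3) = ψ(5) with 13/3 ≠ 5, and ψ is not injective. This x = 13/3 is the requested value below 5.

13/3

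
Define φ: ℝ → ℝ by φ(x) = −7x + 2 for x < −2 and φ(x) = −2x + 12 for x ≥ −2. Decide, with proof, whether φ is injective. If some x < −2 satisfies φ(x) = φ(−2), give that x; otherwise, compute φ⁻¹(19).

-17/7

Both pieces are strictly decreasing (slopes −7 and −2), so each is injective on its own interval.
The left piece maps (−∞, −2) onto (16, ∞); the right piece maps [−2, ∞) onto (−∞, 16].
These images are disjoint, so no value is attained by both pieces. So φ is injective.
Because the two images are disjoint, no x < −2 has φ(x) = φ(−2), so we compute φ⁻¹(19): 19 lies in (16, ∞), so solve −7x + 2 = 19: x = (19 − 2)/(−7) = −17/7.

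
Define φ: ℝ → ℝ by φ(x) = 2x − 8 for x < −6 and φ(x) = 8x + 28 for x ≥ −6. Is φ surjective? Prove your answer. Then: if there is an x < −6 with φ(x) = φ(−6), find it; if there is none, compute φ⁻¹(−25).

Both pieces are strictly increasing (slopes 2 and 8), so each is injective on its own interval.
The left piece maps (−∞, −6) onto (−∞, −20); the right piece maps [−6, ∞) onto [−20, ∞).
These images together cover ℝ, so φ is surjective.
Because the two images are disjoint, no x < −6 has φ(x) = φ(−6), so we compute φ⁻¹(−25): −25 lies in (−∞, −20), so solve 2x − 8 = −25: x = (−25 + 8)/2 = −17/2.

-17/2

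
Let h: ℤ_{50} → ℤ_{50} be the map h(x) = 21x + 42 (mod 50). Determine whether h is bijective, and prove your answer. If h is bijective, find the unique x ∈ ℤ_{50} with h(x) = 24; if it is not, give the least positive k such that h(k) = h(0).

42

Suppose h(a) = h(b) in ℤ_{50}. Then 21a + 42 ≡ 21b + 42 (mod 50), therefore 21(a − b) ≡ 0 (mod 50).
Since gcd(21, 50) = 1, 21 is invertible modulo 50, therefore a − b ≡ 0 (mod 50), i.e. a = b.
We now compute 21⁻¹ mod 50 explicitly. Euclid's algorithm: 50 = 2·21 + 8, 21 = 2·8 + 5, 8 = 1·5 + 3, 5 = 1·3 + 2, 3 = 1·2 + 1; back-substituting gives 1 = 31·21 − 13·50, so 21⁻¹ ≡ 31 (mod 50).
Then y ↦ 31(y − 42) is a two-sided inverse to h, so every y ∈ ℤ_{50} has a preimage.
Therefore h is bijective.
Since h is bijective, we find h⁻¹(24): we need 21x ≡ 24 − 42 ≡ 32 (mod 50). Using 21⁻¹ = 31: x ≡ 31·32 = 992 = 19·50 + 42, so x = 42.
Check: h(42) = 21·42 + 42 = 924 = 18·50 + 24 ≡ 24 (mod 50).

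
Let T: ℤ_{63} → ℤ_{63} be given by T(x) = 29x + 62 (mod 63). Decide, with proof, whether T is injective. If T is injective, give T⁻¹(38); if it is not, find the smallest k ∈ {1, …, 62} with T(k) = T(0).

Suppose T(x_1) = T(x_2) in ℤ_{63}. Then 29x_1 + 62 ≡ 29x_2 + 62 (mod 63), therefore 29(x_1 − x_2) ≡ 0 (mod 63).
Since gcd(29, 63) = 1, 29 is invertible modulo 63, therefore x_1 − x_2 ≡ 0 (mod 63), i.e. x_1 = x_2.
Thus T is injective.
We now compute 29⁻¹ mod 63 explicitly. Euclid's algorithm: 63 = 2·29 + 5, 29 = 5·5 + 4, 5 = 1·4 + 1; back-substituting gives 1 = 50·29 − 23·63, so 29⁻¹ ≡ 50 (mod 63).
Since T is injective, we find T⁻¹(38): we need 29x ≡ 38 − 62 ≡ 39 (mod 63). Using 29⁻¹ = 50: x ≡ 50·39 = 1950 = 30·63 + 60, so x = 60.
Check: T(60) = 29·60 + 62 = 1802 = 28·63 + 38 ≡ 38 (mod 63).

60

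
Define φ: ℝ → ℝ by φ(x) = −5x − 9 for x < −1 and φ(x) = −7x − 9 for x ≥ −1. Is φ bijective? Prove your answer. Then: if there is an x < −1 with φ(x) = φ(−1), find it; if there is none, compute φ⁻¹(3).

-7/5

Both pieces are strictly decreasing (slopes −5 and −7), so each is injective on its own interval.
The left piece maps (−∞, −1) onto (−4, ∞); the right piece maps [−1, ∞) onto (−∞, −2].
These images overlap. In particular φ(−1) = −2 (right piece), and solving −5x − 9 = −2 on the left piece gives x = −7/5 < −1.
So φ(−7/5) = φ(−1) with −7/5 ≠ −1, and φ is not injective, hence not bijective. This x = −7/5 is the requested value below −1.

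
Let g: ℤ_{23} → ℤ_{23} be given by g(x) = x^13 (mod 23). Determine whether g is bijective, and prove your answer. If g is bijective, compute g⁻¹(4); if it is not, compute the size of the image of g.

2

Since 23 is prime, the nonzero elements of ℤ_{23} form a cyclic group of order 22.
As gcd(13, 22) = 1, raising to the 13th power is a bijection on this group: if s^13 ≡ t^13 then (st^{−1})^13 = 1, and the only element of order dividing gcd(13, 22) = 1 is 1, so s = t.
With g(0) = 0 this makes g injective on all of ℤ_{23}, hence bijective (finite equal-size domain and codomain). In particular g is bijective.
Since g is bijective, we find the preimage of 4. The inverse of x ↦ x^13 on (ℤ_{23})^× is x ↦ x^17, because 13·17 = 221 = 10·22 + 1 ≡ 1 (mod 22) and x^{22} = 1 for x ≠ 0 (Fermat). So g⁻¹(4) = 4^17 mod 23.
Repeated squaring mod 23: 4^1 ≡ 4, 4^2 ≡ 4² = 16, 4^4 ≡ 16² = 256 ≡ 3, 4^8 ≡ 3² = 9, 4^16 ≡ 9² = 81 ≡ 12. Since 17 = 16 + 1, 4^17 ≡ 12·4: 12·4 = 48 ≡ 2. So 4^17 ≡ 2 (mod 23).
Hence g⁻¹(4) = 2.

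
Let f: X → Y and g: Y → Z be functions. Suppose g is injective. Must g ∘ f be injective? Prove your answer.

not injective

No. Take X = {1, 2}, Y = Z = {1, 2, 3, 4}, f(1) = f(2) = 1, and g = identity (injective).
Then (g ∘ f)(1) = (g ∘ f)(2) = 1 with 1 ≠ 2, so g ∘ f is not injective.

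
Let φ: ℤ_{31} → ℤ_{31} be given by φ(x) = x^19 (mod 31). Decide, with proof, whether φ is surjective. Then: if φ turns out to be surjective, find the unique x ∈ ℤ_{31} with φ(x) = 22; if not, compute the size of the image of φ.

11

Since 31 is prime, the nonzero elements of ℤ_{31} form a cyclic group of order 30.
As gcd(19, 30) = 1, raising to the 19th power is a bijection on this group: if u^19 ≡ v^19 then (uv^{−1})^19 = 1, and the only element of order dividing gcd(19, 30) = 1 is 1, so u = v.
With φ(0) = 0 this makes φ injective on all of ℤ_{31}, hence bijective (finite equal-size domain and codomain). In particular φ is surjective.
Since φ is surjective, we find the preimage of 22. The inverse of x ↦ x^19 on (ℤ_{31})^× is x ↦ x^19, because 19·19 = 361 = 12·30 + 1 ≡ 1 (mod 30) and x^{30} = 1 for x ≠ 0 (Fermat). So φ⁻¹(22) = 22^19 mod 31.
Repeated squaring mod 31: 22^1 ≡ 22, 22^2 ≡ 22² = 484 ≡ 19, 22^4 ≡ 19² = 361 ≡ 20, 22^8 ≡ 20² = 400 ≡ 28, 22^16 ≡ 28² = 784 ≡ 9. Since 19 = 16 + 2 + 1, 22^19 ≡ 9·19·22: 9·19 = 171 ≡ 16, then 16·22 = 352 ≡ 11. So 22^19 ≡ 11 (mod 31).
Hence φ⁻¹(22) = 11.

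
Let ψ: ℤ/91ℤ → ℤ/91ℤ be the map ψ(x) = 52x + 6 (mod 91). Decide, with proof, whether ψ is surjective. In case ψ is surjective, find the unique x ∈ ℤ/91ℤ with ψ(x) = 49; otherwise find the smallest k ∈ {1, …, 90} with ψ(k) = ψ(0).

7

Recall that ψ is surjective if every y in the codomain equals ψ(x) for some x in the domain.
Since gcd(52, 91) = 13, we have 52x ≡ 0 (mod 13) for all x, so ψ(x) ≡ 6 (mod 13).
But 0 ≢ 6 (mod 13), so 0 ∈ ℤ/91ℤ has no preimage. Thus ψ is not surjective.
Since ψ is not surjective, we find the least positive k with ψ(k) = ψ(0): this means 52k ≡ 0 (mod 91), i.e. 91 ∣ 52k. Since gcd(52, 91) = 13, dividing through by 13 this holds exactly when 7 ∣ 4k, and as gcd(4, 7) = 1, exactly when 7 ∣ k.
The smallest positive such k is 7.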